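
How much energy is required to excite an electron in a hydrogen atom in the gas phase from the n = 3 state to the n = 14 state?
1.44 eV

The energy levels of a hydrogen-like atom are E_n = -13.6057 eV / n².

Energy at n = 3: E_3 = -13.6057 / 3² = -1.51174 eV
Energy at n = 14: E_14 = -13.6057 / 14² = -0.06942 eV

The excitation energy is the difference:
ΔE = E_14 - E_3
ΔE = -0.06942 - (-1.51174)
ΔE = 1.44 eV

Since this is positive, energy must be absorbed (photon absorption).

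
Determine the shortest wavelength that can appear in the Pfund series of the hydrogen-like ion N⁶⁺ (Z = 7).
46.49 nm

The series limit corresponds to the transition from n = ∞ to n = 5.
This is the highest energy (shortest wavelength) transition in the Pfund series.

E_∞ = 0 eV
E_5 = -13.6057 × 7² / 5² = -26.6672 eV

Energy at series limit:
ΔE = E_∞ - E_5 = 0 - (-26.6672) = 26.6672 eV
λ = hc/E = 1239.84 eV·nm / 26.6672 eV = 46.49 nm

This energy equals the ionization energy from the n = 5 state of N⁶⁺.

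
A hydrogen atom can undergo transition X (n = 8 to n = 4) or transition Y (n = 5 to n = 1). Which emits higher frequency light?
5 → 1

Calculate the energy for each transition:

Transition 8 → 4:
ΔE₁ = |E_4 - E_8| = |-13.6057/4² - (-13.6057/8²)|
ΔE₁ = |-0.85035625000 - (-0.21258906250)| = 0.63776719 eV

Transition 5 → 1:
ΔE₂ = |E_1 - E_5| = |-13.6057/1² - (-13.6057/5²)|
ΔE₂ = |-13.60570000000 - (-0.54422800000)| = 13.06147200 eV

Since 13.06147200 eV > 0.63776719 eV, the transition 5 → 1 emits the more energetic photon.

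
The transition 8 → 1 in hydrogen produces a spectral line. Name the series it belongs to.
Lyman series

The spectral series in hydrogen are named based on the final (lower) energy level:
- Lyman series: n_final = 1 (ultraviolet)
- Balmer series: n_final = 2 (visible/near-UV)
- Paschen series: n_final = 3 (infrared)
- Brackett series: n_final = 4 (infrared)
- Pfund series: n_final = 5 (far infrared)

Since this transition ends at n = 1, it belongs to the Lyman series.

For reference, this 8 → 1 line has photon energy
ΔE = 13.6057 eV × (1/1² - 1/8²) = 13.39311094 eV,
corresponding to wavelength λ = hc/ΔE = 1239.84 eV·nm / 13.39311094 eV = 92.572966 nm in the ultraviolet region.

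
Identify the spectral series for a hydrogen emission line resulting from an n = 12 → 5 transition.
Pfund series

The spectral series in hydrogen are named based on the final (lower) energy level:
- Lyman series: n_final = 1 (ultraviolet)
- Balmer series: n_final = 2 (visible/near-UV)
- Paschen series: n_final = 3 (infrared)
- Brackett series: n_final = 4 (infrared)
- Pfund series: n_final = 5 (far infrared)

Since this transition ends at n = 5, it belongs to the Pfund series.

For reference, this 12 → 5 line has photon energy
ΔE = 13.6057 eV × (1/5² - 1/12²) = 0.44974397 eV,
corresponding to wavelength λ = hc/ΔE = 1239.84 eV·nm / 0.44974397 eV = 2756.77 nm in the far infrared region.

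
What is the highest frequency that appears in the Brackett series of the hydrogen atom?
2.0562e+14 Hz

The series limit corresponds to the transition from n = ∞ to n = 4.
This is the highest energy (shortest wavelength) transition in the Brackett series.

E_∞ = 0 eV
E_4 = -13.6057 / 4² = -0.85035625 eV

Energy at series limit:
ΔE = E_∞ - E_4 = 0 - (-0.85035625) = 0.85035625 eV
E = 0.85035625 eV × (1.602177 × 10⁻¹⁹ J/eV) = 1.362421e-19 J
f = E/h = 1.362421e-19 J / (6.62607 × 10⁻³⁴ J·s) = 2.0562e+14 Hz

This energy equals the ionization energy from the n = 4 state of hydrogen.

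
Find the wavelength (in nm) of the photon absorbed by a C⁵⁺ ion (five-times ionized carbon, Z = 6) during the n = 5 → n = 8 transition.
103.84788 nm

First, find the transition energy using E_n = -13.6057 Z² / n² eV:
E_5 = -13.6057 × 6² / 5² = -19.59220800 eV
E_8 = -13.6057 × 6² / 8² = -7.65320625 eV

Photon energy: |ΔE| = |E_8 - E_5| = 11.93900175 eV

Convert to wavelength using E = hc/λ with hc = 1239.84 eV·nm:
λ = hc/E = 1239.84 eV·nm / 11.93900175 eV
λ = 103.84788 nm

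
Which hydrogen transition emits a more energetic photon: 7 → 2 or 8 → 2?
8 → 2

Calculate the energy for each transition:

Transition 7 → 2:
ΔE₁ = |E_2 - E_7| = |-13.6057/2² - (-13.6057/7²)|
ΔE₁ = |-3.40142500000 - (-0.27766734694)| = 3.12375765 eV

Transition 8 → 2:
ΔE₂ = |E_2 - E_8| = |-13.6057/2² - (-13.6057/8²)|
ΔE₂ = |-3.40142500000 - (-0.21258906250)| = 3.18883594 eV

Since 3.18883594 eV > 3.12375765 eV, the transition 8 → 2 emits the more energetic photon.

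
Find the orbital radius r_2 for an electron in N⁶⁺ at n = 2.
0.030239 nm (or 0.302387 Å)

The Bohr radius formula is:
r_n = n² a₀ / Z

where a₀ = 0.052917721 nm is the Bohr radius.

For N⁶⁺ (Z = 7) at n = 2:
r_2 = 2² × 0.052917721 nm / 7
r_2 = 4 × 0.052917721 nm / 7
r_2 = 0.2116709 nm / 7
r_2 = 0.030239 nm

The electron orbits at approximately 0.030239 nm from the nucleus.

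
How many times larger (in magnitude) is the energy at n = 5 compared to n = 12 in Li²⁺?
5.76000

Using E_n = -13.6057 Z² / n² eV with Z = 3:

E_5 = -13.6057 × 3² / 5² = -122.4513 / 25 = -4.89805200000 eV
E_12 = -13.6057 × 3² / 12² = -122.4513 / 144 = -0.85035625000 eV

The ratio is:
E_5/E_12 = (-4.89805200000) / (-0.85035625000)
E_5/E_12 = (-122.4513/25) / (-122.4513/144)
E_5/E_12 = 144/25
E_5/E_12 = 5.76000
(Note: the Z² factors cancel in the ratio.)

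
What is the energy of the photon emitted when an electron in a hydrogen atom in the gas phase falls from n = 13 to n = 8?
0.1321 eV

The energy levels are E_n = -13.6057 eV / n².

Energy at n = 13: E_13 = -13.6057 / 13² = -0.0805071 eV
Energy at n = 8: E_8 = -13.6057 / 8² = -0.2125891 eV

For emission (electron falling to lower state), the photon energy is:
E_photon = E_13 - E_8 = |-0.0805071 - (-0.2125891)|
E_photon = 0.1321 eV

This energy is carried away by the emitted photon.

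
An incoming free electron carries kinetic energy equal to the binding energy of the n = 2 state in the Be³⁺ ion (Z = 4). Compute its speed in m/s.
4.37539e+06 m/s (or 1.46% of c)

The binding energy at n = 2 for Be³⁺ is:
E_2 = -13.6057 × 4²/2² = -54.4228000 eV
|E_2| = 54.4228000 eV

Convert to Joules:
KE = 54.4228000 eV × (1.602177 × 10⁻¹⁹ J/eV) = 8.7194958e-18 J

Using KE = ½mv²:
v = √(2·KE/m_e)
v = √(2 × 8.7194958e-18 J / 9.10938 × 10⁻³¹ kg)
v = 4.37539e+06 m/s

This is approximately 1.46% the speed of light.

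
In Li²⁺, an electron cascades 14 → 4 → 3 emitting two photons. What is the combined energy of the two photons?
12.980948 eV

The energy levels of Li²⁺ are E_n = -13.6057 × 3² / n² eV.

First transition (14 → 4):
ΔE₁ = |E_4 - E_14|
ΔE₁ = |-7.653206250000 - (-0.624751530612)| = 7.028454719 eV

Second transition (4 → 3):
ΔE₂ = |E_3 - E_4|
ΔE₂ = |-13.605700000000 - (-7.653206250000)| = 5.952493750 eV

Total energy released:
E_total = ΔE₁ + ΔE₂ = 7.028454719 + 5.952493750 = 12.980948 eV

Note: This equals the direct transition 14 → 3: 12.980948 eV ✓
Energy is conserved regardless of the path taken.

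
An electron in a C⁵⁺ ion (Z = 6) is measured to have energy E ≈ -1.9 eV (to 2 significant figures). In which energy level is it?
n = 16

The exact energy levels follow E_n = -13.6057 Z² / n² eV with Z = 6.

The measured value (-1.9 eV) is reported to only 2 significant figures, so we must test candidate n values and see which one matches to that precision.

Candidate energies:
  n = 14:  E = -13.6057 × 6² / 14² = -2.49901 eV
  n = 15:  E = -13.6057 × 6² / 15² = -2.17691 eV
  n = 16:  E = -13.6057 × 6² / 16² = -1.91330 eV  ← matches
  n = 17:  E = -13.6057 × 6² / 17² = -1.69483 eV
  n = 18:  E = -13.6057 × 6² / 18² = -1.51174 eV

Checking against the measurement of -1.9 eV (2 sig figs), only n = 16 agrees:
E_16 = -1.91330 eV, which rounds to -1.9 eV ✓

Therefore n = 16.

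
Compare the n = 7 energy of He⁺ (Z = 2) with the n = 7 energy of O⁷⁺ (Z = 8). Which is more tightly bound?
O⁷⁺ at n = 7 (E = -17.7707 eV)

Using E_n = -13.6057 Z² / n² eV:

He⁺ (Z = 2) at n = 7:
E = -13.6057 × 2² / 7² = -13.6057 × 4 / 49 = -1.1106694 eV

O⁷⁺ (Z = 8) at n = 7:
E = -13.6057 × 8² / 7² = -13.6057 × 64 / 49 = -17.7707102 eV

Since -17.7707102 eV < -1.1106694 eV,
O⁷⁺ at n = 7 is more tightly bound (requires more energy to ionize).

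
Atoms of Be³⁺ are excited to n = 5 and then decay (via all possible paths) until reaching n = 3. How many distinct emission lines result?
3

The electron can occupy levels n = 3, 4, ..., 5 during de-excitation — that is m = 5 - 3 + 1 = 3 distinct levels.

The number of distinct spectral lines equals the number of ways to choose 2 of these m levels (each pair gives one possible emission transition):

Number of lines = m(m-1)/2 = 3×2/2 = 3

These correspond to all possible transitions between the 3 levels:
5 → 4, 5 → 3, 4 → 3

Each transition produces a photon with a unique energy (and thus wavelength). This count does not depend on Z.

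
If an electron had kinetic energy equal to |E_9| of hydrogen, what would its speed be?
2.43e+05 m/s (or 0.08% of c)

The binding energy at n = 9 for hydrogen is:
E_9 = -13.6057/9² = -0.167972 eV
|E_9| = 0.167972 eV

Convert to Joules:
KE = 0.167972 eV × (1.602177 × 10⁻¹⁹ J/eV) = 2.6912e-20 J

Using KE = ½mv²:
v = √(2·KE/m_e)
v = √(2 × 2.6912e-20 J / 9.10938 × 10⁻³¹ kg)
v = 2.43e+05 m/s

This is approximately 0.08% the speed of light.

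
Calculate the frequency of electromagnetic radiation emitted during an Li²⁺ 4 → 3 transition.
1.44e+15 Hz

First, find the transition energy:
E_4 = -13.6057 × 3² / 4² = -7.6532063 eV
E_3 = -13.6057 × 3² / 3² = -13.6057000 eV
|ΔE| = |E_3 - E_4| = 5.9524937 eV

Convert to Joules: E = 5.9524937 eV × (1.602177 × 10⁻¹⁹ J/eV) = 9.5369e-19 J

Using E = hf:
f = E/h = 9.5369e-19 J / (6.62607 × 10⁻³⁴ J·s)
f = 1.44e+15 Hz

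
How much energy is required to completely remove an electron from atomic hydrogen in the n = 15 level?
0.0605 eV

The ionization energy is the energy needed to remove the electron completely (n → ∞).

For hydrogen, E_n = -13.6057 eV / n².

At n = 15: E_15 = -13.6057 / 15² = -0.0604698 eV
At n = ∞: E_∞ = 0 eV

Ionization energy = E_∞ - E_15 = 0 - (-0.0604698) = 0.0604698 eV
Ionization energy ≈ 0.0605 eV

This is also called the binding energy of the electron in state n = 15.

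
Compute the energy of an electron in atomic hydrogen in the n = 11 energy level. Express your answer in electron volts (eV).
-0.112444 eV

The energy levels of a hydrogen-like atom are given by:
E_n = -13.6057 eV / n²

For n = 11:
E_11 = -13.6057 eV / 11²
E_11 = -13.6057 eV / 121
E_11 = -0.112444 eV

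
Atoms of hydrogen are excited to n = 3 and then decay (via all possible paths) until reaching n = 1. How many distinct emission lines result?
3

The electron can occupy levels n = 1, 2, ..., 3 during de-excitation — that is m = 3 - 1 + 1 = 3 distinct levels.

The number of distinct spectral lines equals the number of ways to choose 2 of these m levels (each pair gives one possible emission transition):

Number of lines = m(m-1)/2 = 3×2/2 = 3

These correspond to all possible transitions between the 3 levels:
3 → 2, 3 → 1, 2 → 1

Each transition produces a photon with a unique energy (and thus wavelength). This count does not depend on Z.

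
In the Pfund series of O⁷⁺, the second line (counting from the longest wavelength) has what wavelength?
72.67577 nm

The lines of a series are numbered from the longest wavelength (smallest ΔE) outward; the second line is the transition from n = n_f + 2 to n_f.
The Pfund series has all transitions ending at n_f = 5.

For O⁷⁺ (Z = 8), the second line (β-line) is the jump from n = 7 to n = 5:
E_7 = -13.6057 × 8² / 7² = -17.7707102 eV
E_5 = -13.6057 × 8² / 5² = -34.8305920 eV
ΔE = E_7 - E_5 = 17.0598818 eV

λ = hc/E = 1239.84 eV·nm / 17.0598818 eV
λ = 72.67577 nm

This is the β-line of the Pfund series in O⁷⁺.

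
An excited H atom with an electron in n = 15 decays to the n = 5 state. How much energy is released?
0.484 eV

The energy levels are E_n = -13.6057 eV / n².

Energy at n = 15: E_15 = -13.6057 / 15² = -0.060470 eV
Energy at n = 5: E_5 = -13.6057 / 5² = -0.544228 eV

For emission (electron falling to lower state), the photon energy is:
E_photon = E_15 - E_5 = |-0.060470 - (-0.544228)|
E_photon = 0.484 eV

This energy is carried away by the emitted photon.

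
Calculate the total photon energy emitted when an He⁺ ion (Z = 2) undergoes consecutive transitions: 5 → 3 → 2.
11.4288 eV

The energy levels of He⁺ are E_n = -13.6057 × 2² / n² eV.

First transition (5 → 3):
ΔE₁ = |E_3 - E_5|
ΔE₁ = |-6.0469777778 - (-2.1769120000)| = 3.8700658 eV

Second transition (3 → 2):
ΔE₂ = |E_2 - E_3|
ΔE₂ = |-13.6057000000 - (-6.0469777778)| = 7.5587222 eV

Total energy released:
E_total = ΔE₁ + ΔE₂ = 3.8700658 + 7.5587222 = 11.4288 eV

Note: This equals the direct transition 5 → 2: 11.4288 eV ✓
Energy is conserved regardless of the path taken.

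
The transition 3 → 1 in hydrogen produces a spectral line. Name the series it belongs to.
Lyman series

The spectral series in hydrogen are named based on the final (lower) energy level:
- Lyman series: n_final = 1 (ultraviolet)
- Balmer series: n_final = 2 (visible/near-UV)
- Paschen series: n_final = 3 (infrared)
- Brackett series: n_final = 4 (infrared)
- Pfund series: n_final = 5 (far infrared)

Since this transition ends at n = 1, it belongs to the Lyman series.

For reference, this 3 → 1 line has photon energy
ΔE = 13.6057 eV × (1/1² - 1/3²) = 12.0939556 eV,
corresponding to wavelength λ = hc/ΔE = 1239.84 eV·nm / 12.0939556 eV = 102.5173 nm in the ultraviolet region.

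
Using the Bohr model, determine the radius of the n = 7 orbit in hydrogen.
2.5930 nm (or 25.9297 Å)

The Bohr radius formula is:
r_n = n² a₀ / Z

where a₀ = 0.0529177 nm is the Bohr radius.

For H (Z = 1) at n = 7:
r_7 = 7² × 0.0529177 nm / 1
r_7 = 49 × 0.0529177 nm / 1
r_7 = 2.59297 nm / 1
r_7 = 2.5930 nm

The electron orbits at approximately 2.5930 nm from the nucleus.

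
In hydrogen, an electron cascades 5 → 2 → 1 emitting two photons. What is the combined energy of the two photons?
13.06 eV

The energy levels of hydrogen are E_n = -13.6057 / n² eV.

First transition (5 → 2):
ΔE₁ = |E_2 - E_5|
ΔE₁ = |-3.40142500 - (-0.54422800)| = 2.85720 eV

Second transition (2 → 1):
ΔE₂ = |E_1 - E_2|
ΔE₂ = |-13.60570000 - (-3.40142500)| = 10.20428 eV

Total energy released:
E_total = ΔE₁ + ΔE₂ = 2.85720 + 10.20428 = 13.06 eV

Note: This equals the direct transition 5 → 1: 13.06 eV ✓
Energy is conserved regardless of the path taken.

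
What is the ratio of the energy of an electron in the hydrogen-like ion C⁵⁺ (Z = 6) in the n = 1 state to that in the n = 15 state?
225.00000

Using E_n = -13.6057 Z² / n² eV with Z = 6:

E_1 = -13.6057 × 6² / 1² = -489.8052 / 1 = -489.80520000000 eV
E_15 = -13.6057 × 6² / 15² = -489.8052 / 225 = -2.17691200000 eV

The ratio is:
E_1/E_15 = (-489.80520000000) / (-2.17691200000)
E_1/E_15 = (-489.8052/1) / (-489.8052/225)
E_1/E_15 = 225/1
E_1/E_15 = 225.00000
(Note: the Z² factors cancel in the ratio.)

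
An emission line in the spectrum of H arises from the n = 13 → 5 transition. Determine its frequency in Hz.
1.1213e+14 Hz

First, find the transition energy:
E_13 = -13.6057 / 13² = -0.08050710 eV
E_5 = -13.6057 / 5² = -0.54422800 eV
|ΔE| = |E_5 - E_13| = 0.46372090 eV

Convert to Joules: E = 0.46372090 eV × (1.602177 × 10⁻¹⁹ J/eV) = 7.429630e-20 J

Using E = hf:
f = E/h = 7.429630e-20 J / (6.62607 × 10⁻³⁴ J·s)
f = 1.1213e+14 Hz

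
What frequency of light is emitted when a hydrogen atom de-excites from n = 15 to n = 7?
5.252e+13 Hz

First, find the transition energy:
E_15 = -13.6057 / 15² = -0.0604698 eV
E_7 = -13.6057 / 7² = -0.2776673 eV
|ΔE| = |E_7 - E_15| = 0.2171975 eV

Convert to Joules: E = 0.2171975 eV × (1.602177 × 10⁻¹⁹ J/eV) = 3.47989e-20 J

Using E = hf:
f = E/h = 3.47989e-20 J / (6.62607 × 10⁻³⁴ J·s)
f = 5.252e+13 Hz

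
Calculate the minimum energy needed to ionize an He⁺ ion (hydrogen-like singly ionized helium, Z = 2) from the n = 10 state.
0.544228 eV

The ionization energy is the energy needed to remove the electron completely (n → ∞).

For a hydrogen-like ion with Z = 2, E_n = -13.6057 Z² / n² eV.

At n = 10: E_10 = -13.6057 × 2² / 10² = -0.544228000 eV
At n = ∞: E_∞ = 0 eV

Ionization energy = E_∞ - E_10 = 0 - (-0.544228000) = 0.544228000 eV
Ionization energy ≈ 0.544228 eV

This is also called the binding energy of the electron in state n = 10.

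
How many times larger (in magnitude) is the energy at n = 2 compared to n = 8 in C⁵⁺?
16.00000

Using E_n = -13.6057 Z² / n² eV with Z = 6:

E_2 = -13.6057 × 6² / 2² = -489.8052 / 4 = -122.45130000000 eV
E_8 = -13.6057 × 6² / 8² = -489.8052 / 64 = -7.65320625000 eV

The ratio is:
E_2/E_8 = (-122.45130000000) / (-7.65320625000)
E_2/E_8 = (-489.8052/4) / (-489.8052/64)
E_2/E_8 = 64/4
E_2/E_8 = 16.00000
(Note: the Z² factors cancel in the ratio.)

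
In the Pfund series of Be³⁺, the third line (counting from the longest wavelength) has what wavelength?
233.657726 nm

The lines of a series are numbered from the longest wavelength (smallest ΔE) outward; the third line is the transition from n = n_f + 3 to n_f.
The Pfund series has all transitions ending at n_f = 5.

For Be³⁺ (Z = 4), the third line (γ-line) is the jump from n = 8 to n = 5:
E_8 = -13.6057 × 4² / 8² = -3.4014250000 eV
E_5 = -13.6057 × 4² / 5² = -8.7076480000 eV
ΔE = E_8 - E_5 = 5.3062230000 eV

λ = hc/E = 1239.84 eV·nm / 5.3062230000 eV
λ = 233.657726 nm

This is the γ-line of the Pfund series in Be³⁺.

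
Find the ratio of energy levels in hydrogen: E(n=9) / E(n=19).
4.456790

Using E_n = -13.6057 Z² / n² eV with Z = 1:

E_9 = -13.6057 / 9² = -13.6057 / 81 = -0.167971604938 eV
E_19 = -13.6057 / 19² = -13.6057 / 361 = -0.037688919668 eV

The ratio is:
E_9/E_19 = (-0.167971604938) / (-0.037688919668)
E_9/E_19 = (-13.6057/81) / (-13.6057/361)
E_9/E_19 = 361/81
E_9/E_19 = 4.456790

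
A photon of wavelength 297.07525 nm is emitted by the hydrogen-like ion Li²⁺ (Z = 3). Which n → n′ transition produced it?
n = 13 → n = 5

First, find the photon energy from the wavelength (hc = 1239.84 eV·nm):
E = hc/λ = 1239.84 eV·nm / 297.07525 nm = 4.1734880 eV

The energy levels of Li²⁺ satisfy E_n = -13.6057 × 3² / n² eV, so an emission n_i → n_f releases
ΔE = 13.6057 × 3² × (1/n_f² − 1/n_i²) eV.

Setting ΔE equal to the photon energy:
1/n_f² − 1/n_i² = 4.1734880 / (13.6057 × 3²) = 0.034082839

Since 1/n_i² must be positive, we need 1/n_f² > 0.034082839, i.e. n_f ≤ 5. For each allowed n_f, solve n_i = (1/n_f² − 0.034082839)^(−1/2) and check whether it is a whole number:
  n_f = 1: 1/n_i² = 1.000000000 − 0.034082839 = 0.965917161 → n_i = 1.017  (not an integer) ✗
  n_f = 2: 1/n_i² = 0.250000000 − 0.034082839 = 0.215917161 → n_i = 2.152  (not an integer) ✗
  n_f = 3: 1/n_i² = 0.111111111 − 0.034082839 = 0.077028272 → n_i = 3.603  (not an integer) ✗
  n_f = 4: 1/n_i² = 0.062500000 − 0.034082839 = 0.028417161 → n_i = 5.932  (not an integer) ✗
  n_f = 5: 1/n_i² = 0.040000000 − 0.034082839 = 0.005917161 → n_i = 13.000  → integer, n_i = 13 ✓

Only n_f = 5 gives an integer upper level, n_i = 13.

The transition is from n = 13 to n = 5 (emission).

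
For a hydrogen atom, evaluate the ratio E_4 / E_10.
6.250

Using E_n = -13.6057 Z² / n² eV with Z = 1:

E_4 = -13.6057 / 4² = -13.6057 / 16 = -0.850356250 eV
E_10 = -13.6057 / 10² = -13.6057 / 100 = -0.136057000 eV

The ratio is:
E_4/E_10 = (-0.850356250) / (-0.136057000)
E_4/E_10 = (-13.6057/16) / (-13.6057/100)
E_4/E_10 = 100/16
E_4/E_10 = 6.250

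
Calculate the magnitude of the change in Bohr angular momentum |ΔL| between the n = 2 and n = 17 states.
1.5819e-33 J·s (or 15ℏ)

In the Bohr model, L_n = nℏ where ℏ = 1.054572e-34 J·s.

L_17 = 17ℏ = 1.792772e-33 J·s
L_2 = 2ℏ = 2.109144e-34 J·s

ΔL = L_17 - L_2 = (17 - 2)ℏ = 15ℏ
ΔL = 15 × 1.054572e-34 J·s = 1.5819e-33 J·s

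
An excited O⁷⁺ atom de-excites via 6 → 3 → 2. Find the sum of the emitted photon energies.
193.50329 eV

The energy levels of O⁷⁺ are E_n = -13.6057 × 8² / n² eV.

First transition (6 → 3):
ΔE₁ = |E_3 - E_6|
ΔE₁ = |-96.75164444444 - (-24.18791111111)| = 72.56373333 eV

Second transition (3 → 2):
ΔE₂ = |E_2 - E_3|
ΔE₂ = |-217.69120000000 - (-96.75164444444)| = 120.93955556 eV

Total energy released:
E_total = ΔE₁ + ΔE₂ = 72.56373333 + 120.93955556 = 193.50329 eV

Note: This equals the direct transition 6 → 2: 193.50329 eV ✓
Energy is conserved regardless of the path taken.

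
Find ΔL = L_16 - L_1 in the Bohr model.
1.582e-33 J·s (or 15ℏ)

In the Bohr model, L_n = nℏ where ℏ = 1.05457e-34 J·s.

L_16 = 16ℏ = 1.68731e-33 J·s
L_1 = 1ℏ = 1.05457e-34 J·s

ΔL = L_16 - L_1 = (16 - 1)ℏ = 15ℏ
ΔL = 15 × 1.05457e-34 J·s = 1.582e-33 J·s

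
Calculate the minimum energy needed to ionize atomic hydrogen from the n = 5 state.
0.54423 eV

The ionization energy is the energy needed to remove the electron completely (n → ∞).

For hydrogen, E_n = -13.6057 eV / n².

At n = 5: E_5 = -13.6057 / 5² = -0.54422800 eV
At n = ∞: E_∞ = 0 eV

Ionization energy = E_∞ - E_5 = 0 - (-0.54422800) = 0.54422800 eV
Ionization energy ≈ 0.54423 eV

This is also called the binding energy of the electron in state n = 5.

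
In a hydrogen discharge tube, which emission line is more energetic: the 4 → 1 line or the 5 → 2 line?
4 → 1

Calculate the energy for each transition:

Transition 4 → 1:
ΔE₁ = |E_1 - E_4| = |-13.6057/1² - (-13.6057/4²)|
ΔE₁ = |-13.60570000 - (-0.85035625)| = 12.75534 eV

Transition 5 → 2:
ΔE₂ = |E_2 - E_5| = |-13.6057/2² - (-13.6057/5²)|
ΔE₂ = |-3.40142500 - (-0.54422800)| = 2.85720 eV

Since 12.75534 eV > 2.85720 eV, the transition 4 → 1 emits the more energetic photon.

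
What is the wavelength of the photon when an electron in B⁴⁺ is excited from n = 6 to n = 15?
156.217 nm

First, find the transition energy using E_n = -13.6057 Z² / n² eV:
E_6 = -13.6057 × 5² / 6² = -9.4484028 eV
E_15 = -13.6057 × 5² / 15² = -1.5117444 eV

Photon energy: |ΔE| = |E_15 - E_6| = 7.9366584 eV

Convert to wavelength using E = hc/λ with hc = 1239.84 eV·nm:
λ = hc/E = 1239.84 eV·nm / 7.9366584 eV
λ = 156.217 nm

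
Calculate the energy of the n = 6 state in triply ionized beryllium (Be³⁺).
-6.05 eV

For hydrogen-like ions, the energy levels scale with Z²:
E_n = -13.6057 Z² / n² eV

For Be³⁺ (Z = 4) at n = 6:
E_6 = -13.6057 × 4² / 6²
E_6 = -13.6057 × 16 / 36
E_6 = -217.6912 / 36
E_6 = -6.05 eV

The energy is 16 times more negative than hydrogen at the same n due to the stronger nuclear charge.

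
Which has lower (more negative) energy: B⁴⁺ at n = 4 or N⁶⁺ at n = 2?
N⁶⁺ at n = 2 (E = -166.66983 eV)

Using E_n = -13.6057 Z² / n² eV:

B⁴⁺ (Z = 5) at n = 4:
E = -13.6057 × 5² / 4² = -13.6057 × 25 / 16 = -21.25890625 eV

N⁶⁺ (Z = 7) at n = 2:
E = -13.6057 × 7² / 2² = -13.6057 × 49 / 4 = -166.66982500 eV

Since -166.66982500 eV < -21.25890625 eV,
N⁶⁺ at n = 2 is more tightly bound (requires more energy to ionize).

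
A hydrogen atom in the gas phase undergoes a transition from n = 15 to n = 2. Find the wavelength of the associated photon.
371.103447 nm

First, find the transition energy using E_n = -13.6057 / n² eV:
E_15 = -13.6057 / 15² = -0.0604697778 eV
E_2 = -13.6057 / 2² = -3.4014250000 eV

Photon energy: |ΔE| = |E_2 - E_15| = 3.3409552222 eV

Convert to wavelength using E = hc/λ with hc = 1239.84 eV·nm:
λ = hc/E = 1239.84 eV·nm / 3.3409552222 eV
λ = 371.103447 nm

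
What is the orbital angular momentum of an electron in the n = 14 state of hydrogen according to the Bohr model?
1.4764e-33 J·s (or 14ℏ)

In the Bohr model, angular momentum is quantized:
L = nℏ

where ℏ = h/(2π) = 1.054572e-34 J·s

For n = 14:
L = 14 × 1.054572e-34 J·s
L = 1.4764e-33 J·s

This can also be written as L = 14ℏ.
The angular momentum is an integer multiple of the reduced Planck constant.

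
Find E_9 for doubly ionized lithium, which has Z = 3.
-1.51 eV

For hydrogen-like ions, the energy levels scale with Z²:
E_n = -13.6057 Z² / n² eV

For Li²⁺ (Z = 3) at n = 9:
E_9 = -13.6057 × 3² / 9²
E_9 = -13.6057 × 9 / 81
E_9 = -122.4513 / 81
E_9 = -1.51 eV

The energy is 9 times more negative than hydrogen at the same n due to the stronger nuclear charge.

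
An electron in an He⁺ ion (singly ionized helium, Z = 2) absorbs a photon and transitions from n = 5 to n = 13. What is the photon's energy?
1.854884 eV

The energy levels of a hydrogen-like atom are E_n = -13.6057 Z² eV / n².

Energy at n = 5: E_5 = -13.6057 × 2² / 5² = -2.176912000 eV
Energy at n = 13: E_13 = -13.6057 × 2² / 13² = -0.322028402 eV

The excitation energy is the difference:
ΔE = E_13 - E_5
ΔE = -0.322028402 - (-2.176912000)
ΔE = 1.854884 eV

Since this is positive, energy must be absorbed (photon absorption).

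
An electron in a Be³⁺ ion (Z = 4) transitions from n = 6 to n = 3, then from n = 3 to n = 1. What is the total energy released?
211.644 eV

The energy levels of Be³⁺ are E_n = -13.6057 × 4² / n² eV.

First transition (6 → 3):
ΔE₁ = |E_3 - E_6|
ΔE₁ = |-24.187911111 - (-6.046977778)| = 18.140933 eV

Second transition (3 → 1):
ΔE₂ = |E_1 - E_3|
ΔE₂ = |-217.691200000 - (-24.187911111)| = 193.503289 eV

Total energy released:
E_total = ΔE₁ + ΔE₂ = 18.140933 + 193.503289 = 211.644 eV

Note: This equals the direct transition 6 → 1: 211.644 eV ✓
Energy is conserved regardless of the path taken.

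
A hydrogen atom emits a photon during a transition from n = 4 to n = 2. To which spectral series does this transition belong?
Balmer series

The spectral series in hydrogen are named based on the final (lower) energy level:
- Lyman series: n_final = 1 (ultraviolet)
- Balmer series: n_final = 2 (visible/near-UV)
- Paschen series: n_final = 3 (infrared)
- Brackett series: n_final = 4 (infrared)
- Pfund series: n_final = 5 (far infrared)

Since this transition ends at n = 2, it belongs to the Balmer series.

For reference, this 4 → 2 line has photon energy
ΔE = 13.6057 eV × (1/2² - 1/4²) = 2.55106875 eV,
corresponding to wavelength λ = hc/ΔE = 1239.84 eV·nm / 2.55106875 eV = 486.0081 nm in the visible/near-UV region.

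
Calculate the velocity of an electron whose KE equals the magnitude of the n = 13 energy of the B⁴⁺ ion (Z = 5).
8.4142e+05 m/s (or 0.28067% of c)

The binding energy at n = 13 for B⁴⁺ is:
E_13 = -13.6057 × 5²/13² = -2.0126775 eV
|E_13| = 2.0126775 eV

Convert to Joules:
KE = 2.0126775 eV × (1.602177 × 10⁻¹⁹ J/eV) = 3.224666e-19 J

Using KE = ½mv²:
v = √(2·KE/m_e)
v = √(2 × 3.224666e-19 J / 9.10938 × 10⁻³¹ kg)
v = 8.4142e+05 m/s

This is approximately 0.28067% the speed of light.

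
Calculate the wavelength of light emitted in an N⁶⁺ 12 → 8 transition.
214.240 nm

First, find the transition energy using E_n = -13.6057 Z² / n² eV:
E_12 = -13.6057 × 7² / 12² = -4.6297174 eV
E_8 = -13.6057 × 7² / 8² = -10.4168641 eV

Photon energy: |ΔE| = |E_8 - E_12| = 5.7871467 eV

Convert to wavelength using E = hc/λ with hc = 1239.84 eV·nm:
λ = hc/E = 1239.84 eV·nm / 5.7871467 eV
λ = 214.240 nm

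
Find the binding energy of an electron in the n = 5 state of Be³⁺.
8.707648 eV

The ionization energy is the energy needed to remove the electron completely (n → ∞).

For a hydrogen-like ion with Z = 4, E_n = -13.6057 Z² / n² eV.

At n = 5: E_5 = -13.6057 × 4² / 5² = -8.707648000 eV
At n = ∞: E_∞ = 0 eV

Ionization energy = E_∞ - E_5 = 0 - (-8.707648000) = 8.707648000 eV
Ionization energy ≈ 8.707648 eV

This is also called the binding energy of the electron in state n = 5.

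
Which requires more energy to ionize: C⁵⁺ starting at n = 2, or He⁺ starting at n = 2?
C⁵⁺ at n = 2 (E = -122.45130 eV)

Using E_n = -13.6057 Z² / n² eV:

C⁵⁺ (Z = 6) at n = 2:
E = -13.6057 × 6² / 2² = -13.6057 × 36 / 4 = -122.45130000 eV

He⁺ (Z = 2) at n = 2:
E = -13.6057 × 2² / 2² = -13.6057 × 4 / 4 = -13.60570000 eV

Since -122.45130000 eV < -13.60570000 eV,
C⁵⁺ at n = 2 is more tightly bound (requires more energy to ionize).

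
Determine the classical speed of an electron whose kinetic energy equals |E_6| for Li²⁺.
1.0938e+06 m/s (or 0.36487% of c)

The binding energy at n = 6 for Li²⁺ is:
E_6 = -13.6057 × 3²/6² = -3.4014250 eV
|E_6| = 3.4014250 eV

Convert to Joules:
KE = 3.4014250 eV × (1.602177 × 10⁻¹⁹ J/eV) = 5.449685e-19 J

Using KE = ½mv²:
v = √(2·KE/m_e)
v = √(2 × 5.449685e-19 J / 9.10938 × 10⁻³¹ kg)
v = 1.0938e+06 m/s

This is approximately 0.36487% the speed of light.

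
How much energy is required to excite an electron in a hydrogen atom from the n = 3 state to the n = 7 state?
1.234 eV

The energy levels of a hydrogen-like atom are E_n = -13.6057 eV / n².

Energy at n = 3: E_3 = -13.6057 / 3² = -1.511744 eV
Energy at n = 7: E_7 = -13.6057 / 7² = -0.277667 eV

The excitation energy is the difference:
ΔE = E_7 - E_3
ΔE = -0.277667 - (-1.511744)
ΔE = 1.234 eV

Since this is positive, energy must be absorbed (photon absorption).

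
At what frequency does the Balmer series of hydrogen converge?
8.2246e+14 Hz

The series limit corresponds to the transition from n = ∞ to n = 2.
This is the highest energy (shortest wavelength) transition in the Balmer series.

E_∞ = 0 eV
E_2 = -13.6057 / 2² = -3.40142500 eV

Energy at series limit:
ΔE = E_∞ - E_2 = 0 - (-3.40142500) = 3.40142500 eV
E = 3.40142500 eV × (1.602177 × 10⁻¹⁹ J/eV) = 5.449685e-19 J
f = E/h = 5.449685e-19 J / (6.62607 × 10⁻³⁴ J·s) = 8.2246e+14 Hz

This energy equals the ionization energy from the n = 2 state of hydrogen.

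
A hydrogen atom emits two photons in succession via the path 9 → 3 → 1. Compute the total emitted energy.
13.43773 eV

The energy levels of hydrogen are E_n = -13.6057 / n² eV.

First transition (9 → 3):
ΔE₁ = |E_3 - E_9|
ΔE₁ = |-1.51174444444 - (-0.16797160494)| = 1.34377284 eV

Second transition (3 → 1):
ΔE₂ = |E_1 - E_3|
ΔE₂ = |-13.60570000000 - (-1.51174444444)| = 12.09395556 eV

Total energy released:
E_total = ΔE₁ + ΔE₂ = 1.34377284 + 12.09395556 = 13.43773 eV

Note: This equals the direct transition 9 → 1: 13.43773 eV ✓
Energy is conserved regardless of the path taken.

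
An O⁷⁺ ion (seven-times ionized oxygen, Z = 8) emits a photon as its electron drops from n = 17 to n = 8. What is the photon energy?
10.593 eV

The energy levels are E_n = -13.6057 Z² eV / n².

Energy at n = 17: E_17 = -13.6057 × 8² / 17² = -3.013027 eV
Energy at n = 8: E_8 = -13.6057 × 8² / 8² = -13.605700 eV

For emission (electron falling to lower state), the photon energy is:
E_photon = E_17 - E_8 = |-3.013027 - (-13.605700)|
E_photon = 10.593 eV

This energy is carried away by the emitted photon.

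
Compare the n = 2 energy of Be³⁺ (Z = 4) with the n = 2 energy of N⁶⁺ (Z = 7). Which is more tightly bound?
N⁶⁺ at n = 2 (E = -166.670 eV)

Using E_n = -13.6057 Z² / n² eV:

Be³⁺ (Z = 4) at n = 2:
E = -13.6057 × 4² / 2² = -13.6057 × 16 / 4 = -54.422800 eV

N⁶⁺ (Z = 7) at n = 2:
E = -13.6057 × 7² / 2² = -13.6057 × 49 / 4 = -166.669825 eV

Since -166.669825 eV < -54.422800 eV,
N⁶⁺ at n = 2 is more tightly bound (requires more energy to ionize).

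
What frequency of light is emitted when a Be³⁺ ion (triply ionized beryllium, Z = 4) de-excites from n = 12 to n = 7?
7.08697e+14 Hz

First, find the transition energy:
E_12 = -13.6057 × 4² / 12² = -1.51174444 eV
E_7 = -13.6057 × 4² / 7² = -4.44267755 eV
|ΔE| = |E_7 - E_12| = 2.93093311 eV

Convert to Joules: E = 2.93093311 eV × (1.602177 × 10⁻¹⁹ J/eV) = 4.6958736e-19 J

Using E = hf:
f = E/h = 4.6958736e-19 J / (6.62607 × 10⁻³⁴ J·s)
f = 7.08697e+14 Hz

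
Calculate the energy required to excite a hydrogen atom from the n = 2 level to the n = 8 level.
3.1888 eV

The energy levels of a hydrogen-like atom are E_n = -13.6057 eV / n².

Energy at n = 2: E_2 = -13.6057 / 2² = -3.4014250 eV
Energy at n = 8: E_8 = -13.6057 / 8² = -0.2125891 eV

The excitation energy is the difference:
ΔE = E_8 - E_2
ΔE = -0.2125891 - (-3.4014250)
ΔE = 3.1888 eV

Since this is positive, energy must be absorbed (photon absorption).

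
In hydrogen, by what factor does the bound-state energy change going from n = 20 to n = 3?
44.44

Using E_n = -13.6057 Z² / n² eV with Z = 1:

E_3 = -13.6057 / 3² = -13.6057 / 9 = -1.51174444 eV
E_20 = -13.6057 / 20² = -13.6057 / 400 = -0.03401425 eV

The ratio is:
E_3/E_20 = (-1.51174444) / (-0.03401425)
E_3/E_20 = (-13.6057/9) / (-13.6057/400)
E_3/E_20 = 400/9
E_3/E_20 = 44.44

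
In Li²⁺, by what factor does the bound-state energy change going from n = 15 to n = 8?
3.515625

Using E_n = -13.6057 Z² / n² eV with Z = 3:

E_8 = -13.6057 × 3² / 8² = -122.4513 / 64 = -1.913301563 eV
E_15 = -13.6057 × 3² / 15² = -122.4513 / 225 = -0.544228000 eV

The ratio is:
E_8/E_15 = (-1.913301563) / (-0.544228000)
E_8/E_15 = (-122.4513/64) / (-122.4513/225)
E_8/E_15 = 225/64
E_8/E_15 = 3.515625
(Note: the Z² factors cancel in the ratio.)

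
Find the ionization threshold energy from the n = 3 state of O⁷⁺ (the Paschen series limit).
96.75164 eV

The series limit corresponds to the transition from n = ∞ to n = 3.
This is the highest energy (shortest wavelength) transition in the Paschen series.

E_∞ = 0 eV
E_3 = -13.6057 × 8² / 3² = -96.75164 eV

Energy at series limit:
ΔE = E_∞ - E_3 = 0 - (-96.75164) = 96.75164 eV

This energy equals the ionization energy from the n = 3 state of O⁷⁺.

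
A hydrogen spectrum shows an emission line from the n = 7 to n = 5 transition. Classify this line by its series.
Pfund series

The spectral series in hydrogen are named based on the final (lower) energy level:
- Lyman series: n_final = 1 (ultraviolet)
- Balmer series: n_final = 2 (visible/near-UV)
- Paschen series: n_final = 3 (infrared)
- Brackett series: n_final = 4 (infrared)
- Pfund series: n_final = 5 (far infrared)

Since this transition ends at n = 5, it belongs to the Pfund series.

For reference, this 7 → 5 line has photon energy
ΔE = 13.6057 eV × (1/5² - 1/7²) = 0.2665606531 eV,
corresponding to wavelength λ = hc/ΔE = 1239.84 eV·nm / 0.2665606531 eV = 4651.2491 nm in the far infrared region.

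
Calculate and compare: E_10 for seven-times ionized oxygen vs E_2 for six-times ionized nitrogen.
N⁶⁺ at n = 2 (E = -166.6698 eV)

Using E_n = -13.6057 Z² / n² eV:

O⁷⁺ (Z = 8) at n = 10:
E = -13.6057 × 8² / 10² = -13.6057 × 64 / 100 = -8.7076480 eV

N⁶⁺ (Z = 7) at n = 2:
E = -13.6057 × 7² / 2² = -13.6057 × 49 / 4 = -166.6698250 eV

Since -166.6698250 eV < -8.7076480 eV,
N⁶⁺ at n = 2 is more tightly bound (requires more energy to ionize).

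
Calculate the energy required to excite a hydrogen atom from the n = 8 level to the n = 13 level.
0.132082 eV

The energy levels of a hydrogen-like atom are E_n = -13.6057 eV / n².

Energy at n = 8: E_8 = -13.6057 / 8² = -0.212589063 eV
Energy at n = 13: E_13 = -13.6057 / 13² = -0.080507101 eV

The excitation energy is the difference:
ΔE = E_13 - E_8
ΔE = -0.080507101 - (-0.212589063)
ΔE = 0.132082 eV

Since this is positive, energy must be absorbed (photon absorption).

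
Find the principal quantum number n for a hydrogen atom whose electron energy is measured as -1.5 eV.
n = 3

The exact energy levels follow E_n = -13.6057 eV / n².

The measured value (-1.5 eV) is reported to only 2 significant figures, so we must test candidate n values and see which one matches to that precision.

Candidate energies:
  n = 1:  E = -13.6057/1² = -13.605700 eV
  n = 2:  E = -13.6057/2² = -3.401425 eV
  n = 3:  E = -13.6057/3² = -1.511744 eV  ← matches
  n = 4:  E = -13.6057/4² = -0.850356 eV
  n = 5:  E = -13.6057/5² = -0.544228 eV

Checking against the measurement of -1.5 eV (2 sig figs), only n = 3 agrees:
E_3 = -1.511744 eV, which rounds to -1.5 eV ✓

Therefore n = 3.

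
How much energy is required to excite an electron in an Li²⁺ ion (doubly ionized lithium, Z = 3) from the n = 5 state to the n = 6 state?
1.50 eV

The energy levels of a hydrogen-like atom are E_n = -13.6057 Z² eV / n².

Energy at n = 5: E_5 = -13.6057 × 3² / 5² = -4.89805 eV
Energy at n = 6: E_6 = -13.6057 × 3² / 6² = -3.40143 eV

The excitation energy is the difference:
ΔE = E_6 - E_5
ΔE = -3.40143 - (-4.89805)
ΔE = 1.50 eV

Since this is positive, energy must be absorbed (photon absorption).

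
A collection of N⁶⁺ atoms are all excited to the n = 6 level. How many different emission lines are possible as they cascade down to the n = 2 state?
10

The electron can occupy levels n = 2, 3, ..., 6 during de-excitation — that is m = 6 - 2 + 1 = 5 distinct levels.

The number of distinct spectral lines equals the number of ways to choose 2 of these m levels (each pair gives one possible emission transition):

Number of lines = m(m-1)/2 = 5×4/2 = 10

These correspond to all possible transitions between the 5 levels:
6 → 5, 6 → 4, 6 → 3, 6 → 2, 5 → 4, 5 → 3, 5 → 2, 4 → 3...

Each transition produces a photon with a unique energy (and thus wavelength). This count does not depend on Z.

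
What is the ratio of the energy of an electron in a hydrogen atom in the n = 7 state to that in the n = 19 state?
7.36735

Using E_n = -13.6057 Z² / n² eV with Z = 1:

E_7 = -13.6057 / 7² = -13.6057 / 49 = -0.27766734694 eV
E_19 = -13.6057 / 19² = -13.6057 / 361 = -0.03768891967 eV

The ratio is:
E_7/E_19 = (-0.27766734694) / (-0.03768891967)
E_7/E_19 = (-13.6057/49) / (-13.6057/361)
E_7/E_19 = 361/49
E_7/E_19 = 7.36735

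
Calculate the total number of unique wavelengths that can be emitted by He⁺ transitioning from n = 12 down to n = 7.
15

The electron can occupy levels n = 7, 8, ..., 12 during de-excitation — that is m = 12 - 7 + 1 = 6 distinct levels.

The number of distinct spectral lines equals the number of ways to choose 2 of these m levels (each pair gives one possible emission transition):

Number of lines = m(m-1)/2 = 6×5/2 = 15

These correspond to all possible transitions between the 6 levels:
12 → 11, 12 → 10, 12 → 9, 12 → 8, 12 → 7, 11 → 10, 11 → 9, 11 → 8...

Each transition produces a photon with a unique energy (and thus wavelength). This count does not depend on Z.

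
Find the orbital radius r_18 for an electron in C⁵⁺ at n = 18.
2.8576 nm (or 28.5756 Å)

The Bohr radius formula is:
r_n = n² a₀ / Z

where a₀ = 0.0529177 nm is the Bohr radius.

For C⁵⁺ (Z = 6) at n = 18:
r_18 = 18² × 0.0529177 nm / 6
r_18 = 324 × 0.0529177 nm / 6
r_18 = 17.14533 nm / 6
r_18 = 2.8576 nm

The electron orbits at approximately 2.8576 nm from the nucleus.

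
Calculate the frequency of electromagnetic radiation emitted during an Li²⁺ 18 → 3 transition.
3.1985e+15 Hz

First, find the transition energy:
E_18 = -13.6057 × 3² / 18² = -0.3779361 eV
E_3 = -13.6057 × 3² / 3² = -13.6057000 eV
|ΔE| = |E_3 - E_18| = 13.2277639 eV

Convert to Joules: E = 13.2277639 eV × (1.602177 × 10⁻¹⁹ J/eV) = 2.119322e-18 J

Using E = hf:
f = E/h = 2.119322e-18 J / (6.62607 × 10⁻³⁴ J·s)
f = 3.1985e+15 Hz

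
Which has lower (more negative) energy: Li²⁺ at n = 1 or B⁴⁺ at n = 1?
B⁴⁺ at n = 1 (E = -340.142500 eV)

Using E_n = -13.6057 Z² / n² eV:

Li²⁺ (Z = 3) at n = 1:
E = -13.6057 × 3² / 1² = -13.6057 × 9 / 1 = -122.451300000 eV

B⁴⁺ (Z = 5) at n = 1:
E = -13.6057 × 5² / 1² = -13.6057 × 25 / 1 = -340.142500000 eV

Since -340.142500000 eV < -122.451300000 eV,
B⁴⁺ at n = 1 is more tightly bound (requires more energy to ionize).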